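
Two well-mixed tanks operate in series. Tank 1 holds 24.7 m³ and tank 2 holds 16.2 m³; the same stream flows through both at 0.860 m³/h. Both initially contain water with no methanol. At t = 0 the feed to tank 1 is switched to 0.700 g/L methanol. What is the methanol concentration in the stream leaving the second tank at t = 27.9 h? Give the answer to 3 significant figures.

Time constants: τᵢ = Vᵢ/Q for each well-mixed tank.
τ₁ = 24.7/0.860 = 28.721 h; τ₂ = 16.2/0.860 = 18.837 h.
Solving the cascade with C₁(0)=C₂(0)=0 gives C₂(t) = C_in[1 − (τ₁ e^(−t/τ₁) − τ₂ e^(−t/τ₂))/(τ₁ − τ₂)].
At t = 27.9: e^(−t/τ₁) = 0.37855, e^(−t/τ₂) = 0.22738.
C₂ = 0.700·[1 − (28.721·0.37855 − 18.837·0.22738)/(9.8837)] = 0.700·0.33336 = 0.23335 g/L.

0.233 g/L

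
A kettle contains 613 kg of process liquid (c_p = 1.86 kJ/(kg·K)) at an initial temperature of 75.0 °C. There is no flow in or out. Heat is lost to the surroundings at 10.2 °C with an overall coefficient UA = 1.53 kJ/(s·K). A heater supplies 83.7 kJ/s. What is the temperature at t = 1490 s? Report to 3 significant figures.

Unsteady energy balance on the tank contents: M c_p dT/dt = −UA(T − T_amb) + Q̇.
dT/dt = (T_ss − T)/τ with T_ss = T_amb + Q̇/UA = 10.2 + 83.7/1.53 = 64.906 °C, τ = M c_p/UA = 613·1.86/1.53 = 745.22 s.
Solution: T(t) = T_ss + (T₀ − T_ss) e^(−t/τ).
T(1490) = 64.906 + (10.094)·0.13541 = 66.273 °C.

66.3 °C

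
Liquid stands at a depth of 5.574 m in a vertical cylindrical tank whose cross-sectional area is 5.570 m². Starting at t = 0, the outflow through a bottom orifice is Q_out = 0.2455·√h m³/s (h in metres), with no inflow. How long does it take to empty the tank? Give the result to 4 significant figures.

107.1 s

Unsteady balance on liquid volume: A dh/dt = −0.2455 √h.
∫ h^(−1/2) dh = −(0.2455/A) ∫ dt, giving 2√h = 2√h₀ − (0.2455/A) t.
Set h = 0: 2√h₀ = (0.2455/A) t_empty ⇒ t_empty = 2A√h₀/0.2455.
t_empty = 2·5.570·√5.574/0.2455 = 11.1400·2.36093/0.2455 = 107.131 s.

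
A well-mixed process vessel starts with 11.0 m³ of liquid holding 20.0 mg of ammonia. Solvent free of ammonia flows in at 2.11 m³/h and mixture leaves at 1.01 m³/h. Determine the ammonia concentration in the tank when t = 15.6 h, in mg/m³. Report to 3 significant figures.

0.300 mg/m³

Total volume: dV/dt = Q_in − Q_out = 1.1000 m³/h, so V(t) = 11.0 + 1.1000 t and V(15.6) = 28.160 m³.
Species balance (pure solvent in): dm/dt = −Q_out · m/V(t).
Separate: dm/m = −Q_out dt/V(t) ⇒ ln(m/m₀) = −(Q_out/(Q_in−Q_out)) ln(V/V₀).
m = m₀ (V₀/V)^(Q_out/(Q_in−Q_out)) = 20.0 × (11.0/28.160)^(0.91818) = 8.4371 mg.
C = m/V = 8.4371/28.160 = 0.29961 mg/m³.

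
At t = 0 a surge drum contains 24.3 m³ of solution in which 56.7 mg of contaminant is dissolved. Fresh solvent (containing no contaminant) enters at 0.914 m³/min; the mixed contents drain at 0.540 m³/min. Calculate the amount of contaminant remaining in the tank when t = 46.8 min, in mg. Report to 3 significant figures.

25.9 mg

Let m(t) be the amount of contaminant. Volume: V(t) = V₀ + (Q_in − Q_out) t = 24.3 + 0.37400 t; V(46.8) = 41.803 m³.
Solute balance: dm/dt = 0 − Q_out C = −Q_out m/V(t).
dm/m = −Q_out dt/(V₀ + 0.37400 t); integrating gives ln(m/m₀) = −(Q_out/(Q_in−Q_out)) ln(V/V₀).
m = m₀ (V₀/V)^(Q_out/(Q_in−Q_out)) = 56.7 × (24.3/41.803)^(1.4439) = 25.906 mg.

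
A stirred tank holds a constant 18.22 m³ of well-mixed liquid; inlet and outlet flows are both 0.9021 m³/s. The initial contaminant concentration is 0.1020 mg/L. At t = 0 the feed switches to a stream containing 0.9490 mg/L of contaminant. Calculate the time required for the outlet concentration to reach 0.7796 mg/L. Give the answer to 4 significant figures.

Unsteady species balance (constant V, well mixed): V dC/dt = Q(C_in − C), so τ = V/Q = 20.1973 s.
C(t) = C_in + (C₀ − C_in) e^(−t/τ). Set C = 0.7796 and solve for t:
e^(−t/τ) = (C − C_in)/(C₀ − C_in) = (0.7796 − 0.9490)/(0.1020 − 0.9490) = 0.200000
t = −τ ln(…) = 20.1973 × 1.60944 = 32.5063 s.

32.51 s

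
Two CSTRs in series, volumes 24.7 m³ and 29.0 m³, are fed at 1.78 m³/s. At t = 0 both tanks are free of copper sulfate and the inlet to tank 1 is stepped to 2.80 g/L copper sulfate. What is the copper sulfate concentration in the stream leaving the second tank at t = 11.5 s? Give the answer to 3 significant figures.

0.500 g/L

Time constants: τᵢ = Vᵢ/Q for each well-mixed tank.
τ₁ = 24.7/1.78 = 13.876 s; τ₂ = 29.0/1.78 = 16.292 s.
Tank 1: C₁ = C_in(1 − e^(−t/τ₁)). Tank 2 (τ₁ ≠ τ₂): C₂ = C_in[1 − (τ₁ e^(−t/τ₁) − τ₂ e^(−t/τ₂))/(τ₁ − τ₂)].
At t = 11.5: e^(−t/τ₁) = 0.43660, e^(−t/τ₂) = 0.49368.
C₂ = 2.80·[1 − (13.876·0.43660 − 16.292·0.49368)/(-2.4157)] = 2.80·0.17841 = 0.49953 g/L.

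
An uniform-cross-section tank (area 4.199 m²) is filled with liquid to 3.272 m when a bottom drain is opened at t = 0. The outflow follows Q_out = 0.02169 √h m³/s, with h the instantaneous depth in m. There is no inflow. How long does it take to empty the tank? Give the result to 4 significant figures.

700.4 s

With no inflow, A dh/dt = −0.02169 √h.
Separate and integrate: 2(√h − √h₀) = −(0.02169/A) t.
Set h = 0: 2√h₀ = (0.02169/A) t_empty ⇒ t_empty = 2A√h₀/0.02169.
t_empty = 2·4.199·√3.272/0.02169 = 8.39800·1.80887/0.02169 = 700.363 s.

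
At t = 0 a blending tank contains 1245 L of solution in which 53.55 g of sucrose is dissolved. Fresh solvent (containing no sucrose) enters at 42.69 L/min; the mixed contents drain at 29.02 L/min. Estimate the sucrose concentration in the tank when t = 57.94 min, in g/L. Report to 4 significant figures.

Total volume: dV/dt = Q_in − Q_out = 13.6700 L/min, so V(t) = 1245 + 13.6700 t and V(57.94) = 2037.04 L.
Solute balance: dm/dt = 0 − Q_out C = −Q_out m/V(t).
Separate: dm/m = −Q_out dt/V(t) ⇒ ln(m/m₀) = −(Q_out/(Q_in−Q_out)) ln(V/V₀).
m = m₀ (V₀/V)^(Q_out/(Q_in−Q_out)) = 53.55 × (1245/2037.04)^(2.12290) = 18.8287 g.
C = m/V = 18.8287/2037.04 = 0.00924316 g/L.

0.009243 g/L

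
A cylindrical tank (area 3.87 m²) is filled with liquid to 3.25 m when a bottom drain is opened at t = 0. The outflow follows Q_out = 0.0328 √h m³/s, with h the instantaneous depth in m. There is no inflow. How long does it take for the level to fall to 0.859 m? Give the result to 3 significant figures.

A dh/dt = −Q_out = −0.0328 √h.
∫ h^(−1/2) dh = −(0.0328/A) ∫ dt, giving 2√h = 2√h₀ − (0.0328/A) t.
t = 2A(√h₀ − √h)/0.0328 = 2·3.87·(√3.25 − √0.859)/0.0328
  = 7.7400 × (1.8028 − 0.92682) / 0.0328 = 206.70 s.

207 s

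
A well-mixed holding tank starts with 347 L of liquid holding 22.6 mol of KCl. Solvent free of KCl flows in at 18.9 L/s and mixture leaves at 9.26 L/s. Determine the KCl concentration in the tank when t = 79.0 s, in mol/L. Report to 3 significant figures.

Total volume: dV/dt = Q_in − Q_out = 9.6400 L/s, so V(t) = 347 + 9.6400 t and V(79.0) = 1108.6 L.
Solute balance: dm/dt = 0 − Q_out C = −Q_out m/V(t).
Separate: dm/m = −Q_out dt/V(t) ⇒ ln(m/m₀) = −(Q_out/(Q_in−Q_out)) ln(V/V₀).
m = m₀ (V₀/V)^(Q_out/(Q_in−Q_out)) = 22.6 × (347/1108.6)^(0.96058) = 7.4056 mol.
C = m/V = 7.4056/1108.6 = 0.0066804 mol/L.

0.00668 mol/L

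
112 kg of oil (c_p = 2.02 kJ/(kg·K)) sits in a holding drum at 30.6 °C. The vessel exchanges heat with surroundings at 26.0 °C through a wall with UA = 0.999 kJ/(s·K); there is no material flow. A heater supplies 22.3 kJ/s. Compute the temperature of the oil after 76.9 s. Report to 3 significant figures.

Lumped-capacitance energy balance: M c_p dT/dt = UA(T_amb − T) + Q̇.
dT/dt = (T_ss − T)/τ with T_ss = T_amb + Q̇/UA = 26.0 + 22.3/0.999 = 48.322 °C, τ = M c_p/UA = 112·2.02/0.999 = 226.47 s.
Solution: T(t) = T_ss + (T₀ − T_ss) e^(−t/τ).
T(76.9) = 48.322 + (-17.722)·0.71208 = 35.703 °C.

35.7 °C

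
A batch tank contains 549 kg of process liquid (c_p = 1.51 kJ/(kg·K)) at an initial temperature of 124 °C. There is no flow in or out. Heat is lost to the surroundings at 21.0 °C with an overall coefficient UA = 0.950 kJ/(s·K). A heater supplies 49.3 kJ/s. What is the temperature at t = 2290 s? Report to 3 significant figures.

76.6 °C

Unsteady energy balance on the tank contents: M c_p dT/dt = −UA(T − T_amb) + Q̇.
dT/dt = (T_ss − T)/τ with T_ss = T_amb + Q̇/UA = 21.0 + 49.3/0.950 = 72.895 °C, τ = M c_p/UA = 549·1.51/0.950 = 872.62 s.
T approaches T_ss exponentially: T(t) = T_ss + (T₀ − T_ss) e^(−t/τ).
T(2290) = 72.895 + (51.105)·0.072492 = 76.599 °C.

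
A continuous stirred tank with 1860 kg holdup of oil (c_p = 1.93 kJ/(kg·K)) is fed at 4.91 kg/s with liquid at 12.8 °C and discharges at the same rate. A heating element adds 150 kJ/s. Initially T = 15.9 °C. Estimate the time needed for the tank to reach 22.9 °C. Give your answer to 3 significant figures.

302 s

M c_p dT/dt = ṁ c_p (T_in − T) + Q̇.
τ = M/ṁ = 378.82 s; T_ss = T_in + Q̇/(ṁ c_p) = 28.629 °C.
T(t) = T_ss + (T₀ − T_ss) e^(−t/τ). Set T = 22.9:
e^(−t/τ) = (22.9 − 28.629)/(15.9 − 28.629) = 0.45007
t = −378.82 · ln(0.45007) = 302.43 s.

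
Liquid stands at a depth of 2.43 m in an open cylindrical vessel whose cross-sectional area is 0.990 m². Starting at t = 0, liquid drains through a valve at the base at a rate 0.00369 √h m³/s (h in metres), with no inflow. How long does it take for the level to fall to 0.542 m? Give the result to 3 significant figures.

441 s

With no inflow, A dh/dt = −0.00369 √h.
This is separable: 2 d(√h)/dt = −0.00369/A, so √h = √h₀ − (0.00369/(2A)) t.
t = 2A(√h₀ − √h)/0.00369 = 2·0.990·(√2.43 − √0.542)/0.00369
  = 1.9800 × (1.5588 − 0.73621) / 0.00369 = 441.42 s.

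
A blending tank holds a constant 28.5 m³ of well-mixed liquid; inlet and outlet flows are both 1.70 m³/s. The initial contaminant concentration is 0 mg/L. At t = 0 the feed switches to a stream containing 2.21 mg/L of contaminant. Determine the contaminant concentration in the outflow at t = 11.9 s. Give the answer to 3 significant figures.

Mass balance on the solute (V constant): V dC/dt = Q(C_in − C).
Rewrite as dC/dt + C/τ = C_in/τ, τ = V/Q = 16.765 s.
This is linear first-order; C(t) = C_in + (C₀ − C_in) e^(−t/τ).
C(11.9) = 2.21 + (0 − 2.21)·e^(−11.9/16.765) = 2.21 + (-2.2100)·0.49173 = 1.1233 mg/L.

1.12 mg/L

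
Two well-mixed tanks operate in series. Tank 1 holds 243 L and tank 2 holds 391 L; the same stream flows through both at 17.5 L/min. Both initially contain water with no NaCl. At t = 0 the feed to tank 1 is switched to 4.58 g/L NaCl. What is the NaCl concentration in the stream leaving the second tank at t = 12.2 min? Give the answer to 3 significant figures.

0.695 g/L

Each tank obeys Vᵢ dCᵢ/dt = Q(Cᵢ₋₁ − Cᵢ), so τᵢ = Vᵢ/Q.
τ₁ = 243/17.5 = 13.886 min; τ₂ = 391/17.5 = 22.343 min.
Tank 1: C₁ = C_in(1 − e^(−t/τ₁)). Tank 2 (τ₁ ≠ τ₂): C₂ = C_in[1 − (τ₁ e^(−t/τ₁) − τ₂ e^(−t/τ₂))/(τ₁ − τ₂)].
At t = 12.2: e^(−t/τ₁) = 0.41536, e^(−t/τ₂) = 0.57924.
C₂ = 4.58·[1 − (13.886·0.41536 − 22.343·0.57924)/(-8.4571)] = 4.58·0.15169 = 0.69473 g/L.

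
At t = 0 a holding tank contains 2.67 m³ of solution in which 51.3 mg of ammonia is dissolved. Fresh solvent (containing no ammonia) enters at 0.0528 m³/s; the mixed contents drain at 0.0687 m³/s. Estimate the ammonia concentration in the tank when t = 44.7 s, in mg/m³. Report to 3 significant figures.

Total volume: dV/dt = Q_in − Q_out = -0.015900 m³/s, so V(t) = 2.67 − 0.015900 t and V(44.7) = 1.9593 m³.
Solute balance: dm/dt = 0 − Q_out C = −Q_out m/V(t).
Separate: dm/m = −Q_out dt/V(t) ⇒ ln(m/m₀) = −(Q_out/(Q_in−Q_out)) ln(V/V₀).
m = m₀ (V₀/V)^(Q_out/(Q_in−Q_out)) = 51.3 × (2.67/1.9593)^(-4.3208) = 13.469 mg.
C = m/V = 13.469/1.9593 = 6.8745 mg/m³.

6.87 mg/m³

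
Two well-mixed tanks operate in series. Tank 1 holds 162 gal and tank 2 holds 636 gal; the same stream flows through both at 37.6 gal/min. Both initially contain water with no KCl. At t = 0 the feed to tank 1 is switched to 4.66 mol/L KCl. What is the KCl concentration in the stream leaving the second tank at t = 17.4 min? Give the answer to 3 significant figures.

2.45 mol/L

Species balance on tank i: dCᵢ/dt = (Cᵢ₋₁ − Cᵢ)/τᵢ with τᵢ = Vᵢ/Q.
τ₁ = 162/37.6 = 4.3085 min; τ₂ = 636/37.6 = 16.915 min.
Tank 1: C₁ = C_in(1 − e^(−t/τ₁)). Tank 2 (τ₁ ≠ τ₂): C₂ = C_in[1 − (τ₁ e^(−t/τ₁) − τ₂ e^(−t/τ₂))/(τ₁ − τ₂)].
At t = 17.4: e^(−t/τ₁) = 0.017624, e^(−t/τ₂) = 0.35748.
C₂ = 4.66·[1 − (4.3085·0.017624 − 16.915·0.35748)/(-12.606)] = 4.66·0.52637 = 2.4529 mol/L.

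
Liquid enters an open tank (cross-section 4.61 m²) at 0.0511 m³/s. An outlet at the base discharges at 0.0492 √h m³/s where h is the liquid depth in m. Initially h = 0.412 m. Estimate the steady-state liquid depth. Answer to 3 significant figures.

A dh/dt = Q_in − 0.0492 √h. Steady state requires inflow = outflow:
Q_in = 0.0492 √h_ss ⇒ √h_ss = 0.0511/0.0492 = 1.0386.
h_ss = 1.0386² = 1.0787 m. (Since h₀ = 0.412 m < h_ss, the level will rise toward this value.)

1.08 m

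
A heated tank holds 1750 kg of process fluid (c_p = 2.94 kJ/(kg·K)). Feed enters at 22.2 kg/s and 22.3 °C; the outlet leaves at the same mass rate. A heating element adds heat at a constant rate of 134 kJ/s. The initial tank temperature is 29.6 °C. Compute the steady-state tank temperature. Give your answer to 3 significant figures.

First-law balance (no shaft work): M c_p dT/dt = ṁ c_p (T_in − T) + 134.
At steady state dT/dt = 0 ⇒ T_ss = T_in + Q̇/(ṁ c_p) = 22.3 + 134/(22.2·2.94) = 24.353 °C.

24.4 °C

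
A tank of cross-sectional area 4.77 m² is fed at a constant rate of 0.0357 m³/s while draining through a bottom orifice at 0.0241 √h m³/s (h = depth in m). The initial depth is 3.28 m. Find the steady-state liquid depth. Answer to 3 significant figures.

Level balance: A dh/dt = 0.0357 − 0.0241 √h. Setting dh/dt = 0:
Q_in = 0.0241 √h_ss ⇒ √h_ss = 0.0357/0.0241 = 1.4813.
h_ss = 1.4813² = 2.1943 m. (Since h₀ = 3.28 m > h_ss, the level will fall toward this value.)

2.19 m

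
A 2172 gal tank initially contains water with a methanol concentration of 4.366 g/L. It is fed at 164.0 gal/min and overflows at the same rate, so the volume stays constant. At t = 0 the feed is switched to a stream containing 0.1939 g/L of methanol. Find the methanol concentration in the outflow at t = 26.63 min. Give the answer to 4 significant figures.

Unsteady species balance (constant V, well mixed): V dC/dt = Q(C_in − C).
Rewrite as dC/dt + C/τ = C_in/τ, τ = V/Q = 13.2439 min.
This is linear first-order; C(t) = C_in + (C₀ − C_in) e^(−t/τ).
C(26.63) = 0.1939 + (4.366 − 0.1939)·e^(−26.63/13.2439) = 0.1939 + (4.17210)·0.133890 = 0.752503 g/L.

0.7525 g/L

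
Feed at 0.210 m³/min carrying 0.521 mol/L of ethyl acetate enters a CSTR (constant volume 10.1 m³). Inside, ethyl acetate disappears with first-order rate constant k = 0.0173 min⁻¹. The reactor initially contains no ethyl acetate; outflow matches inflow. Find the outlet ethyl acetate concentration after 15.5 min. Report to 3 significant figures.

0.127 mol/L

V dC/dt = Q(C_in − C) − k V C.
This is linear with rate a = Q/V + k = 0.038092 min⁻¹.
C_ss = Q C_in/(Q + kV) = 0.28438 mol/L; C(t) = C_ss + (C₀ − C_ss) e^(−a t).
C(15.5) = 0.28438 + (-0.28438)·e^(−0.038092·15.5) = 0.28438 + (-0.28438)·0.55409 = 0.12681 mol/L.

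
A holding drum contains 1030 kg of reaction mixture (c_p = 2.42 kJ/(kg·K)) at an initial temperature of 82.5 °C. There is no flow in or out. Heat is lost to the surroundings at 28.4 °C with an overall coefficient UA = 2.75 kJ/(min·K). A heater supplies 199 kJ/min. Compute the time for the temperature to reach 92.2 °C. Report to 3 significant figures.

686 min

M c_p dT/dt = −UA(T − T_amb) + Q̇.
τ = M c_p/UA = 906.40 min; T_ss = T_amb + Q̇/UA = 28.4 + 199/2.75 = 100.76 °C.
T(t) = T_ss + (T₀ − T_ss)e^(−t/τ); set T = 92.2:
t = −τ ln[(T − T_ss)/(T₀ − T_ss)] = −906.40 · ln(0.46889) = 686.50 min.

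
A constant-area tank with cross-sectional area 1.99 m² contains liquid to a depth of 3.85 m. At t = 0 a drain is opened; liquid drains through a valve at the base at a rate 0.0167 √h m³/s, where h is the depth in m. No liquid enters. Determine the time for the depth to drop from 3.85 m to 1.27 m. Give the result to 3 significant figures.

199 s

With no inflow, A dh/dt = −0.0167 √h.
This is separable: 2 d(√h)/dt = −0.0167/A, so √h = √h₀ − (0.0167/(2A)) t.
t = 2A(√h₀ − √h)/0.0167 = 2·1.99·(√3.85 − √1.27)/0.0167
  = 3.9800 × (1.9621 − 1.1269) / 0.0167 = 199.05 s.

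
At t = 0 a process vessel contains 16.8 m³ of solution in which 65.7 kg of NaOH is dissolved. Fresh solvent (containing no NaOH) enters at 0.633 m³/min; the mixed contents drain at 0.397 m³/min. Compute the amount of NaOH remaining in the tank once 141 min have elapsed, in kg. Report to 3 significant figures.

10.5 kg

Let m(t) be the amount of NaOH. Volume: V(t) = V₀ + (Q_in − Q_out) t = 16.8 + 0.23600 t; V(141) = 50.076 m³.
Species balance (pure solvent in): dm/dt = −Q_out · m/V(t).
Separate: dm/m = −Q_out dt/V(t) ⇒ ln(m/m₀) = −(Q_out/(Q_in−Q_out)) ln(V/V₀).
m = m₀ (V₀/V)^(Q_out/(Q_in−Q_out)) = 65.7 × (16.8/50.076)^(1.6822) = 10.463 kg.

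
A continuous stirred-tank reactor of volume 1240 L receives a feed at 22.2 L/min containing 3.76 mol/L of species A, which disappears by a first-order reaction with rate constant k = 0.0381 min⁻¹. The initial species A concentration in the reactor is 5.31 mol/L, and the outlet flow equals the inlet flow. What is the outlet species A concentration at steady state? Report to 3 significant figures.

1.20 mol/L

V dC/dt = Q(C_in − C) − k V C.
Steady state (dC/dt = 0): C_ss = Q C_in/(Q + kV) = C_in/(1 + kV/Q).
C_ss = 22.2·3.76/(22.2 + 0.0381·1240) = 83.472/69.444 = 1.2020 mol/L.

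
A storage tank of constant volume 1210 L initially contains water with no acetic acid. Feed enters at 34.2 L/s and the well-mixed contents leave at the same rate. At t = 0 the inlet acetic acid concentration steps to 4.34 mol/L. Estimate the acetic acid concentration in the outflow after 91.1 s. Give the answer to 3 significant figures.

Unsteady species balance (constant V, well mixed): V dC/dt = Q(C_in − C).
Rewrite as dC/dt + C/τ = C_in/τ, τ = V/Q = 35.380 s.
Integrating: C(t) = C_in + (C₀ − C_in) e^(−t/τ).
C(91.1) = 4.34 + (0 − 4.34)·e^(−91.1/35.380) = 4.34 + (-4.3400)·0.076162 = 4.0095 mol/L.

4.01 mol/L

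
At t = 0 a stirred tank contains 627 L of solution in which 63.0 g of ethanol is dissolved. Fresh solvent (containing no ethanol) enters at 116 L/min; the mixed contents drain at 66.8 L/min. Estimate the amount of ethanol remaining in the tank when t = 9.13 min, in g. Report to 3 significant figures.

Let m(t) be the amount of ethanol. Volume: V(t) = V₀ + (Q_in − Q_out) t = 627 + 49.200 t; V(9.13) = 1076.2 L.
Solute balance: dm/dt = 0 − Q_out C = −Q_out m/V(t).
Separate: dm/m = −Q_out dt/V(t) ⇒ ln(m/m₀) = −(Q_out/(Q_in−Q_out)) ln(V/V₀).
m = m₀ (V₀/V)^(Q_out/(Q_in−Q_out)) = 63.0 × (627/1076.2)^(1.3577) = 30.254 g.

30.3 g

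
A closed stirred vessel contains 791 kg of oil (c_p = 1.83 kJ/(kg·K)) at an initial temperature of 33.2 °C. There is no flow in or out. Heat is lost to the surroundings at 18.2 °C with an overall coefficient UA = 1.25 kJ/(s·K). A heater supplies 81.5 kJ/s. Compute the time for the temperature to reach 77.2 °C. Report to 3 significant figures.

2420 s

Unsteady energy balance on the tank contents: M c_p dT/dt = −UA(T − T_amb) + Q̇.
τ = M c_p/UA = 1158.0 s; T_ss = T_amb + Q̇/UA = 18.2 + 81.5/1.25 = 83.400 °C.
T(t) = T_ss + (T₀ − T_ss)e^(−t/τ); set T = 77.2:
t = −τ ln[(T − T_ss)/(T₀ − T_ss)] = −1158.0 · ln(0.12351) = 2422.0 s.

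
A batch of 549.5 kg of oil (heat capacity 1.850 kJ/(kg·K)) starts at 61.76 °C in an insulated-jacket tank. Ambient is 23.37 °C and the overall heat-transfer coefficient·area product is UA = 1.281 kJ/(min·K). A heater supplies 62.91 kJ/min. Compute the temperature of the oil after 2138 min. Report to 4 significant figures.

M c_p dT/dt = −UA(T − T_amb) + Q̇.
dT/dt = (T_ss − T)/τ with T_ss = T_amb + Q̇/UA = 23.37 + 62.91/1.281 = 72.4801 °C, τ = M c_p/UA = 549.5·1.850/1.281 = 793.579 min.
Solution: T(t) = T_ss + (T₀ − T_ss) e^(−t/τ).
T(2138) = 72.4801 + (-10.7201)·0.0676016 = 71.7554 °C.

71.76 °C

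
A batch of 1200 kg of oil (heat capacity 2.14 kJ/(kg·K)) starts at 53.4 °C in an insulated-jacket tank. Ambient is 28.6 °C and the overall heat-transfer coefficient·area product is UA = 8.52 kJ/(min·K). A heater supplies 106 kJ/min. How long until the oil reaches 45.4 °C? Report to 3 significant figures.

314 min

First-law balance (no shaft work): M c_p dT/dt = −UA(T − T_amb) + Q̇.
τ = M c_p/UA = 301.41 min; T_ss = T_amb + Q̇/UA = 28.6 + 106/8.52 = 41.041 °C.
T(t) = T_ss + (T₀ − T_ss)e^(−t/τ); set T = 45.4:
t = −τ ln[(T − T_ss)/(T₀ − T_ss)] = −301.41 · ln(0.35268) = 314.12 min.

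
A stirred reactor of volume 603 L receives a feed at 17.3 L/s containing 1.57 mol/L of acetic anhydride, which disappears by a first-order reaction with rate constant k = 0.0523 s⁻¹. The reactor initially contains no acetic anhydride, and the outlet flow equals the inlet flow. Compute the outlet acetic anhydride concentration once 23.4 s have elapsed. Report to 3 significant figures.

0.473 mol/L

V dC/dt = Q(C_in − C) − k V C.
This is linear with rate a = Q/V + k = 0.080990 s⁻¹.
C_ss = Q C_in/(Q + kV) = 0.55616 mol/L; C(t) = C_ss + (C₀ − C_ss) e^(−a t).
C(23.4) = 0.55616 + (-0.55616)·e^(−0.080990·23.4) = 0.55616 + (-0.55616)·0.15029 = 0.47257 mol/L.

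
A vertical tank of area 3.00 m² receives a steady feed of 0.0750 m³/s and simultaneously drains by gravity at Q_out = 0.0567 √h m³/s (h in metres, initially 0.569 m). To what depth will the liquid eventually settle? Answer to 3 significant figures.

Volume balance on the tank: A dh/dt = Q_in − 0.0567 √h. At steady state dh/dt = 0:
Q_in = 0.0567 √h_ss ⇒ √h_ss = 0.0750/0.0567 = 1.3228.
h_ss = 1.3228² = 1.7497 m. (Since h₀ = 0.569 m < h_ss, the level will rise toward this value.)

1.75 m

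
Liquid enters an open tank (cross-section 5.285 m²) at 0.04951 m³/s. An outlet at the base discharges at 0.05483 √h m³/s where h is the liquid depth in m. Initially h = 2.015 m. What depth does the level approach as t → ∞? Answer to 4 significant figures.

0.8154 m

Level balance: A dh/dt = 0.04951 − 0.05483 √h. Setting dh/dt = 0:
Q_in = 0.05483 √h_ss ⇒ √h_ss = 0.04951/0.05483 = 0.902973.
h_ss = 0.902973² = 0.815360 m. (Since h₀ = 2.015 m > h_ss, the level will fall toward this value.)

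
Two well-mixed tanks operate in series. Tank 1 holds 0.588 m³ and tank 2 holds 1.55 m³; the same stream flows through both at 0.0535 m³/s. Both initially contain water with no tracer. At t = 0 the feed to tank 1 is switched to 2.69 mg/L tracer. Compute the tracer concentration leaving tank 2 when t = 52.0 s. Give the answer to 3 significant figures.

1.98 mg/L

Time constants: τᵢ = Vᵢ/Q for each well-mixed tank.
τ₁ = 0.588/0.0535 = 10.991 s; τ₂ = 1.55/0.0535 = 28.972 s.
Solving the cascade with C₁(0)=C₂(0)=0 gives C₂(t) = C_in[1 − (τ₁ e^(−t/τ₁) − τ₂ e^(−t/τ₂))/(τ₁ − τ₂)].
At t = 52.0: e^(−t/τ₁) = 0.0088151, e^(−t/τ₂) = 0.16615.
C₂ = 2.69·[1 − (10.991·0.0088151 − 28.972·0.16615)/(-17.981)] = 2.69·0.73768 = 1.9843 mg/L.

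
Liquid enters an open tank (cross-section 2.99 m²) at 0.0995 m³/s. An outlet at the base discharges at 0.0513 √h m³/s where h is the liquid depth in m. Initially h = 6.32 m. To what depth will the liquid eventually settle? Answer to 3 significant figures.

Unsteady balance on liquid volume: A dh/dt = Q_in − 0.0513 √h. At steady state dh/dt = 0:
Q_in = 0.0513 √h_ss ⇒ √h_ss = 0.0995/0.0513 = 1.9396.
h_ss = 1.9396² = 3.7619 m. (Since h₀ = 6.32 m > h_ss, the level will fall toward this value.)

3.76 m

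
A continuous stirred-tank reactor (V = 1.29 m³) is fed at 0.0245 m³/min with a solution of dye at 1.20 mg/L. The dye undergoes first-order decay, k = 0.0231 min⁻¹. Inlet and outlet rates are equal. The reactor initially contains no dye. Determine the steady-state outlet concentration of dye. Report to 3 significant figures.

Accumulation = in − out − consumed: V dC/dt = Q C_in − Q C − k V C.
Steady state (dC/dt = 0): C_ss = Q C_in/(Q + kV) = C_in/(1 + kV/Q).
C_ss = 0.0245·1.20/(0.0245 + 0.0231·1.29) = 0.029400/0.054299 = 0.54145 mg/L.

0.541 mg/L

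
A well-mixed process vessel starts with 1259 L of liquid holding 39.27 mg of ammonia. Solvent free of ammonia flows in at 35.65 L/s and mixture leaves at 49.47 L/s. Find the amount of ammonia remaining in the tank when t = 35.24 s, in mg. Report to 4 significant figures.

6.819 mg

Total volume: dV/dt = Q_in − Q_out = -13.8200 L/s, so V(t) = 1259 − 13.8200 t and V(35.24) = 771.983 L.
No ammonia enters, so dm/dt = −Q_out · (m/V).
dm/m = −Q_out dt/(V₀ − 13.8200 t); integrating gives ln(m/m₀) = −(Q_out/(Q_in−Q_out)) ln(V/V₀).
m = m₀ (V₀/V)^(Q_out/(Q_in−Q_out)) = 39.27 × (1259/771.983)^(-3.57959) = 6.81853 mg.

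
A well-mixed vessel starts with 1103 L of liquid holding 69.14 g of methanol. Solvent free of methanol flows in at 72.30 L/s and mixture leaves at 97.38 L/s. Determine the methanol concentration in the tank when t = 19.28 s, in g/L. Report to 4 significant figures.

Total volume: dV/dt = Q_in − Q_out = -25.0800 L/s, so V(t) = 1103 − 25.0800 t and V(19.28) = 619.458 L.
Species balance (pure solvent in): dm/dt = −Q_out · m/V(t).
Separate: dm/m = −Q_out dt/V(t) ⇒ ln(m/m₀) = −(Q_out/(Q_in−Q_out)) ln(V/V₀).
m = m₀ (V₀/V)^(Q_out/(Q_in−Q_out)) = 69.14 × (1103/619.458)^(-3.88278) = 7.35946 g.
C = m/V = 7.35946/619.458 = 0.0118805 g/L.

0.01188 g/L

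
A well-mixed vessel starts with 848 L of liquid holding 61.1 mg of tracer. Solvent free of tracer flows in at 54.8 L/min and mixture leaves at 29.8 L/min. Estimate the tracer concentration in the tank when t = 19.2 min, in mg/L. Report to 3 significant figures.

Let m(t) be the amount of tracer. Volume: V(t) = V₀ + (Q_in − Q_out) t = 848 + 25.000 t; V(19.2) = 1328.0 L.
Species balance (pure solvent in): dm/dt = −Q_out · m/V(t).
dm/m = −Q_out dt/(V₀ + 25.000 t); integrating gives ln(m/m₀) = −(Q_out/(Q_in−Q_out)) ln(V/V₀).
m = m₀ (V₀/V)^(Q_out/(Q_in−Q_out)) = 61.1 × (848/1328.0)^(1.1920) = 35.796 mg.
C = m/V = 35.796/1328.0 = 0.026955 mg/L.

0.0270 mg/L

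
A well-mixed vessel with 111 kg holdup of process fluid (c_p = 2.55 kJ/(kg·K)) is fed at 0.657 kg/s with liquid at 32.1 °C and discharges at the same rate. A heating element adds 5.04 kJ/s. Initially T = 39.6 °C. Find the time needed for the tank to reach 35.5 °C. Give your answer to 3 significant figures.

M c_p dT/dt = ṁ c_p (T_in − T) + Q̇.
τ = M/ṁ = 168.95 s; T_ss = T_in + Q̇/(ṁ c_p) = 35.108 °C.
T(t) = T_ss + (T₀ − T_ss) e^(−t/τ). Set T = 35.5:
e^(−t/τ) = (35.5 − 35.108)/(39.6 − 35.108) = 0.087200
t = −168.95 · ln(0.087200) = 412.16 s.

412 s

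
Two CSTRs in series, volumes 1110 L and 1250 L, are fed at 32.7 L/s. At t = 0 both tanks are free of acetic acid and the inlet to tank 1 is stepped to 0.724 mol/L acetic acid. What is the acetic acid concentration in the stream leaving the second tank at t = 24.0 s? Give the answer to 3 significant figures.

0.104 mol/L

Each tank obeys Vᵢ dCᵢ/dt = Q(Cᵢ₋₁ − Cᵢ), so τᵢ = Vᵢ/Q.
τ₁ = 1110/32.7 = 33.945 s; τ₂ = 1250/32.7 = 38.226 s.
Tank 1: C₁ = C_in(1 − e^(−t/τ₁)). Tank 2 (τ₁ ≠ τ₂): C₂ = C_in[1 − (τ₁ e^(−t/τ₁) − τ₂ e^(−t/τ₂))/(τ₁ − τ₂)].
At t = 24.0: e^(−t/τ₁) = 0.49311, e^(−t/τ₂) = 0.53374.
C₂ = 0.724·[1 − (33.945·0.49311 − 38.226·0.53374)/(-4.2813)] = 0.724·0.14408 = 0.10431 mol/L.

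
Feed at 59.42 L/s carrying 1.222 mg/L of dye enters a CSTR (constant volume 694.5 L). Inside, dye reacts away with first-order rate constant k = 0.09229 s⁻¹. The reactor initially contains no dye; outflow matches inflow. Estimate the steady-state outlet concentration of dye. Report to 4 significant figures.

0.5879 mg/L

Accumulation = in − out − consumed: V dC/dt = Q C_in − Q C − k V C.
At steady state: 0 = Q C_in − (Q + kV) C_ss, so C_ss = Q C_in/(Q + kV).
C_ss = 59.42·1.222/(59.42 + 0.09229·694.5) = 72.6112/123.515 = 0.587872 mg/L.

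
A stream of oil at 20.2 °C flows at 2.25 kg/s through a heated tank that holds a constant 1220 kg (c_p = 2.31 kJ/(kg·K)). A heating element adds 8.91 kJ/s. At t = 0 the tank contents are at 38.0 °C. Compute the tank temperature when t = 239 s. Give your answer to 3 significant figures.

32.3 °C

M c_p dT/dt = ṁ c_p (T_in − T) + Q̇.
Rearrange: dT/dt = (T_ss − T)/τ with τ = M/ṁ = 542.22 s and T_ss = T_in + Q̇/(ṁ c_p) = 21.914 °C.
T approaches T_ss exponentially: T(t) = T_ss + (T₀ − T_ss) e^(−t/τ).
T(239) = 21.914 + (16.086)·e^(−239/542.22) = 21.914 + (16.086)·0.64354 = 32.266 °C.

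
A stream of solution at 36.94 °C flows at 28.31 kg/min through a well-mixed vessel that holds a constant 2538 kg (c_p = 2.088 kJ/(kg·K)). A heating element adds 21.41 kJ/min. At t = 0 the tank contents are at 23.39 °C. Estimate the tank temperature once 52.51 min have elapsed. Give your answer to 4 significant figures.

29.56 °C

M c_p dT/dt = ṁ c_p (T_in − T) + Q̇.
Rearrange: dT/dt = (T_ss − T)/τ with τ = M/ṁ = 89.6503 min and T_ss = T_in + Q̇/(ṁ c_p) = 37.3022 °C.
Integrating: T(t) = T_ss + (T₀ − T_ss) e^(−t/τ).
T(52.51) = 37.3022 + (-13.9122)·e^(−52.51/89.6503) = 37.3022 + (-13.9122)·0.556705 = 29.5572 °C.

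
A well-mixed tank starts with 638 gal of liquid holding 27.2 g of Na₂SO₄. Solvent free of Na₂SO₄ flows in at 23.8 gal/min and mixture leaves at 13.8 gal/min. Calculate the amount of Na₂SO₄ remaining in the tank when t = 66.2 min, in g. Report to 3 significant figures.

Total volume: dV/dt = Q_in − Q_out = 10.000 gal/min, so V(t) = 638 + 10.000 t and V(66.2) = 1300.0 gal.
Species balance (pure solvent in): dm/dt = −Q_out · m/V(t).
dm/m = −Q_out dt/(V₀ + 10.000 t); integrating gives ln(m/m₀) = −(Q_out/(Q_in−Q_out)) ln(V/V₀).
m = m₀ (V₀/V)^(Q_out/(Q_in−Q_out)) = 27.2 × (638/1300.0)^(1.3800) = 10.185 g.

10.2 g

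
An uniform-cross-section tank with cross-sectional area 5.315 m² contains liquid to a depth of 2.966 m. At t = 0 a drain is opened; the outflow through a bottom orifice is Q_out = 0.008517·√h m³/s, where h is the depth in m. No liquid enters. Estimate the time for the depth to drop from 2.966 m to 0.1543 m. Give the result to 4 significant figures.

1659 s

Unsteady balance on liquid volume: A dh/dt = −0.008517 √h.
Separate and integrate: 2(√h − √h₀) = −(0.008517/A) t.
t = 2A(√h₀ − √h)/0.008517 = 2·5.315·(√2.966 − √0.1543)/0.008517
  = 10.6300 × (1.72221 − 0.392810) / 0.008517 = 1659.21 s.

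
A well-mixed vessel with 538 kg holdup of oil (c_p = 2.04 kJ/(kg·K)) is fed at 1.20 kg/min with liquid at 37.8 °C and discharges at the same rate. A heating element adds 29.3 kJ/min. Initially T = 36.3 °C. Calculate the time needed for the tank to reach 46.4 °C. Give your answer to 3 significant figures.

M c_p dT/dt = ṁ c_p (T_in − T) + Q̇.
τ = M/ṁ = 448.33 min; T_ss = T_in + Q̇/(ṁ c_p) = 49.769 °C.
T(t) = T_ss + (T₀ − T_ss) e^(−t/τ). Set T = 46.4:
e^(−t/τ) = (46.4 − 49.769)/(36.3 − 49.769) = 0.25013
t = −448.33 · ln(0.25013) = 621.29 min.

621 min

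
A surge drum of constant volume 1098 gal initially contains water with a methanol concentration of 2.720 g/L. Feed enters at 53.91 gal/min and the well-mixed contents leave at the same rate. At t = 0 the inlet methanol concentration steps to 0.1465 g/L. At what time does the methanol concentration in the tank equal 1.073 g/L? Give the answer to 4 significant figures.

20.81 min

Species balance: V dC/dt = Q(C_in − C) ⇒ τ = V/Q = 20.3673 min.
C(t) = C_in + (C₀ − C_in) e^(−t/τ). Set C = 1.073 and solve for t:
e^(−t/τ) = (C − C_in)/(C₀ − C_in) = (1.073 − 0.1465)/(2.720 − 0.1465) = 0.360016
t = −τ ln(…) = 20.3673 × 1.02161 = 20.8074 min.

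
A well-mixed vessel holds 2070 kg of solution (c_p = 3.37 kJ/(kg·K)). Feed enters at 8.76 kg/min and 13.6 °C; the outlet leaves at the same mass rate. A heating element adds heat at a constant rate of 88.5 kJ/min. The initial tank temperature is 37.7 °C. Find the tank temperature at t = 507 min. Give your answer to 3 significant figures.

M c_p dT/dt = ṁ c_p (T_in − T) + Q̇.
τ = M/ṁ = 236.30 min; T_ss = T_in + Q̇/(ṁ c_p) = 13.6 + 88.5/(8.76·3.37) = 16.598 °C.
This is linear first-order; T(t) = T_ss + (T₀ − T_ss) e^(−t/τ).
T(507) = 16.598 + (21.102)·e^(−507/236.30) = 16.598 + (21.102)·0.11700 = 19.067 °C.

19.1 °C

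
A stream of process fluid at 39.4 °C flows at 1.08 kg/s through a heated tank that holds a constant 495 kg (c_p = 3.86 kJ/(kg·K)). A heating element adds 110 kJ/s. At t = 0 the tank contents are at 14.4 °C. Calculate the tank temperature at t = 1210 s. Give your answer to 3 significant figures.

62.1 °C

M c_p dT/dt = ṁ c_p (T_in − T) + Q̇.
τ = M/ṁ = 458.33 s; T_ss = T_in + Q̇/(ṁ c_p) = 39.4 + 110/(1.08·3.86) = 65.786 °C.
Solution: T(t) = T_ss + (T₀ − T_ss) e^(−t/τ).
T(1210) = 65.786 + (-51.386)·e^(−1210/458.33) = 65.786 + (-51.386)·0.071361 = 62.119 °C.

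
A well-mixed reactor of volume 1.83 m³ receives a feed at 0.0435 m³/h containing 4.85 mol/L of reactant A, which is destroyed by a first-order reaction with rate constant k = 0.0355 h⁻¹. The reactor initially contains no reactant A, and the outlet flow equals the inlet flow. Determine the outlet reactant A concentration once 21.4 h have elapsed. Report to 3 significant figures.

Species balance: V dC/dt = Q C_in − Q C − k V C.
This is linear with rate a = Q/V + k = 0.059270 h⁻¹.
C_ss = Q C_in/(Q + kV) = 1.9451 mol/L; C(t) = C_ss + (C₀ − C_ss) e^(−a t).
C(21.4) = 1.9451 + (-1.9451)·e^(−0.059270·21.4) = 1.9451 + (-1.9451)·0.28128 = 1.3980 mol/L.

1.40 mol/L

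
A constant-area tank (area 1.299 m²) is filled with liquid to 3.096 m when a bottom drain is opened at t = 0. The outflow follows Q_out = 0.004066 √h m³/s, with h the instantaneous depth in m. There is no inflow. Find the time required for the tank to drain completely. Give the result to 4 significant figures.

1124 s

Mass balance (ρ constant): A dh/dt = −0.004066 √h.
∫ h^(−1/2) dh = −(0.004066/A) ∫ dt, giving 2√h = 2√h₀ − (0.004066/A) t.
Set h = 0: 2√h₀ = (0.004066/A) t_empty ⇒ t_empty = 2A√h₀/0.004066.
t_empty = 2·1.299·√3.096/0.004066 = 2.59800·1.75955/0.004066 = 1124.27 s.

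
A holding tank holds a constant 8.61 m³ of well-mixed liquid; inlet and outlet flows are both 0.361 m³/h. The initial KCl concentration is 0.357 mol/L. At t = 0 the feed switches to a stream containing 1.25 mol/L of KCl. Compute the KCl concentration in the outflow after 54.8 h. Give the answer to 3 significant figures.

1.16 mol/L

Mass balance on the solute (V constant): V dC/dt = Q(C_in − C).
Rewrite as dC/dt + C/τ = C_in/τ, τ = V/Q = 23.850 h.
Solution: C(t) = C_in + (C₀ − C_in) e^(−t/τ).
C(54.8) = 1.25 + (0.357 − 1.25)·e^(−54.8/23.850) = 1.25 + (-0.89300)·0.10049 = 1.1603 mol/L.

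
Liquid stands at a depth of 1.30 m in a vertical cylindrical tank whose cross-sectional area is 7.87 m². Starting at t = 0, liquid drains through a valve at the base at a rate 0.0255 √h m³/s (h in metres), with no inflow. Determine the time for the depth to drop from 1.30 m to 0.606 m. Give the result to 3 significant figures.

223 s

A dh/dt = −Q_out = −0.0255 √h.
∫ h^(−1/2) dh = −(0.0255/A) ∫ dt, giving 2√h = 2√h₀ − (0.0255/A) t.
t = 2A(√h₀ − √h)/0.0255 = 2·7.87·(√1.30 − √0.606)/0.0255
  = 15.740 × (1.1402 − 0.77846) / 0.0255 = 223.27 s.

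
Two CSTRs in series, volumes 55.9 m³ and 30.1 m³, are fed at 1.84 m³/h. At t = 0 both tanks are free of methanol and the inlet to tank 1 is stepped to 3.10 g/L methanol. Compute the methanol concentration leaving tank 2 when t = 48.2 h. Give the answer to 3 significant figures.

1.92 g/L

Species balance on tank i: dCᵢ/dt = (Cᵢ₋₁ − Cᵢ)/τᵢ with τᵢ = Vᵢ/Q.
τ₁ = 55.9/1.84 = 30.380 h; τ₂ = 30.1/1.84 = 16.359 h.
Tank 1: C₁ = C_in(1 − e^(−t/τ₁)). Tank 2 (τ₁ ≠ τ₂): C₂ = C_in[1 − (τ₁ e^(−t/τ₁) − τ₂ e^(−t/τ₂))/(τ₁ − τ₂)].
At t = 48.2: e^(−t/τ₁) = 0.20463, e^(−t/τ₂) = 0.052526.
C₂ = 3.10·[1 − (30.380·0.20463 − 16.359·0.052526)/(14.022)] = 3.10·0.61791 = 1.9155 g/L.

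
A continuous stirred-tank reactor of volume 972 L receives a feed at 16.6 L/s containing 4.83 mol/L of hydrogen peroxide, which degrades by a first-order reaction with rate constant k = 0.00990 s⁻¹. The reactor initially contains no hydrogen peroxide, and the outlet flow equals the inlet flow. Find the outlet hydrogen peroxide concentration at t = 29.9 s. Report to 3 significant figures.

1.69 mol/L

V dC/dt = Q(C_in − C) − k V C.
This is linear with rate a = Q/V + k = 0.026978 s⁻¹.
C_ss = Q C_in/(Q + kV) = 3.0576 mol/L; C(t) = C_ss + (C₀ − C_ss) e^(−a t).
C(29.9) = 3.0576 + (-3.0576)·e^(−0.026978·29.9) = 3.0576 + (-3.0576)·0.44635 = 1.6928 mol/L.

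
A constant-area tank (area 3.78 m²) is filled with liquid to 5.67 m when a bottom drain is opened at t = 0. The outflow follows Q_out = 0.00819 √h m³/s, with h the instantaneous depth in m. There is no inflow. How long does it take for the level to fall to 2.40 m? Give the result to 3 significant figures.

A dh/dt = −Q_out = −0.00819 √h.
∫ h^(−1/2) dh = −(0.00819/A) ∫ dt, giving 2√h = 2√h₀ − (0.00819/A) t.
t = 2A(√h₀ − √h)/0.00819 = 2·3.78·(√5.67 − √2.40)/0.00819
  = 7.5600 × (2.3812 − 1.5492) / 0.00819 = 767.98 s.

768 s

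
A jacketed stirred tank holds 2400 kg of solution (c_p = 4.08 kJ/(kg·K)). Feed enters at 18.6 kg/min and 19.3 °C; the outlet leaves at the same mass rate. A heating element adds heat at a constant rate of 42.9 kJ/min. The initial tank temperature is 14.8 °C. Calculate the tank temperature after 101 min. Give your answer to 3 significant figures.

17.5 °C

M c_p dT/dt = ṁ c_p (T_in − T) + Q̇.
τ = M/ṁ = 129.03 min; T_ss = T_in + Q̇/(ṁ c_p) = 19.3 + 42.9/(18.6·4.08) = 19.865 °C.
T approaches T_ss exponentially: T(t) = T_ss + (T₀ − T_ss) e^(−t/τ).
T(101) = 19.865 + (-5.0653)·e^(−101/129.03) = 19.865 + (-5.0653)·0.45715 = 17.550 °C.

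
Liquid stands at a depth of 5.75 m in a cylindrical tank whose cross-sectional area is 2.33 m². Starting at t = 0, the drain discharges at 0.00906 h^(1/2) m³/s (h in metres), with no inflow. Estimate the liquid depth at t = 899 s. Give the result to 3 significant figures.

0.423 m

With no inflow, A dh/dt = −0.00906 √h.
Separate and integrate: 2(√h − √h₀) = −(0.00906/A) t.
√h = √5.75 − 0.00906·899/(2·2.33) = 2.3979 − 1.7478 = 0.65007.
h = 0.65007² = 0.42260 m.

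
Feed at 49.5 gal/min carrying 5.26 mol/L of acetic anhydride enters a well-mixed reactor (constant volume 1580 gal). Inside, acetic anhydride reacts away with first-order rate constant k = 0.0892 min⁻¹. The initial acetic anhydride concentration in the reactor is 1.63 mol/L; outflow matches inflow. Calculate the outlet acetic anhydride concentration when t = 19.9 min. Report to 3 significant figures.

1.39 mol/L

Species balance: V dC/dt = Q C_in − Q C − k V C.
dC/dt = (Q/V) C_in − (Q/V + k) C; effective rate a = Q/V + k = 0.031329 + 0.0892 = 0.12053 min⁻¹.
C_ss = Q C_in/(Q + kV) = 1.3672 mol/L; C(t) = C_ss + (C₀ − C_ss) e^(−a t).
C(19.9) = 1.3672 + (0.26277)·e^(−0.12053·19.9) = 1.3672 + (0.26277)·0.090851 = 1.3911 mol/L.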